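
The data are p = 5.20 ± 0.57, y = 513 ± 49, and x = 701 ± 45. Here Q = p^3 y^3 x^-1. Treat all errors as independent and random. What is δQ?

1.19e+07

Each factor contributes (exponent × relative error)² to (δQ/Q)²:
  (3·δp/p)² = (3×0.110)² = 0.108;  (3·δy/y)² = (3×0.0955)² = 0.0821;  (-1·δx/x)² = (-1×0.0642)² = 0.00412
δQ/Q = √(0.194) = 0.441
Q = 2.71e+07, so δQ = 0.441 × 2.71e+07 = 1.19e+07.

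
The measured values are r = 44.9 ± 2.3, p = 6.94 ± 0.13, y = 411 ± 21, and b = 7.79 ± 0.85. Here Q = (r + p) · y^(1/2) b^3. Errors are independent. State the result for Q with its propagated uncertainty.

(4.97 ± 1.65) × 10^5

Let u = r + p = 51.8. δu = √(δr² + δp²) = √(5.29 + 0.0169) = 2.30, so δu/u = 0.0444.
Q is then a monomial in u, y, b:
δQ/Q = √((δu/u)² + (½·δy/y)² + (3·δb/b)²) = √(0.00197 + 0.000653 + 0.107) = 0.331
Q = 4.97e+05, so δQ = 0.331 × 4.97e+05 = 1.65e+05.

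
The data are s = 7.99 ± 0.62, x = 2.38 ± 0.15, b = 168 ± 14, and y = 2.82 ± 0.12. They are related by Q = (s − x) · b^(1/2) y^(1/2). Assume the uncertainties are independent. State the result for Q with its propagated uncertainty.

Let u = s − x = 5.61. δu = √(δs² + δx²) = √(0.384 + 0.0225) = 0.638, so δu/u = 0.114.
Q is then a monomial in u, b, y:
δQ/Q = √((δu/u)² + (½·δb/b)² + (½·δy/y)²) = √(0.0129 + 0.00174 + 0.000453) = 0.123
Q = 122, so δQ = 0.123 × 122 = 15.0.

122 ± 15.0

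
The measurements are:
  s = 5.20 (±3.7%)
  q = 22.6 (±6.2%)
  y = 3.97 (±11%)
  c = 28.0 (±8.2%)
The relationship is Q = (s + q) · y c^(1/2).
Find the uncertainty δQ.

Let u = s + q = 27.8. δu = √(δs² + δq²) = √(0.0370 + 1.96) = 1.41, so δu/u = 0.0509.
Q is then a monomial in u, y, c:
δQ/Q = √((δu/u)² + (1·δy/y)² + (½·δc/c)²) = √(0.00259 + 0.0121 + 0.00168) = 0.128
Q = 584, so δQ = 0.128 × 584 = 74.7.

74.7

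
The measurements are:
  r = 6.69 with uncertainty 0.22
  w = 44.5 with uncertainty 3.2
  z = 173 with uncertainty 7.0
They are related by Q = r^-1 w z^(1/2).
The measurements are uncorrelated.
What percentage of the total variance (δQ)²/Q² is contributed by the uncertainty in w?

(δQ/Q)² = (-1·δr/r)² + (1·δw/w)² + (½·δz/z)²
  r term: (-1×0.0329)² = 0.00108
  w term: (1×0.0719)² = 0.00517
  z term: (0.5×0.0405)² = 0.000409
Total = 0.00666. Share from w = 0.00517/0.00666 = 0.776.

77.6%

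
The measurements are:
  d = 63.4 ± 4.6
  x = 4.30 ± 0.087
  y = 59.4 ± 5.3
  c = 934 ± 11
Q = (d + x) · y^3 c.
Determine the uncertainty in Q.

Let u = d + x = 67.7. δu = √(δd² + δx²) = √(21.2 + 0.00757) = 4.60, so δu/u = 0.0680.
Q is then a monomial in u, y, c:
δQ/Q = √((δu/u)² + (3·δy/y)² + (1·δc/c)²) = √(0.00462 + 0.0717 + 0.000139) = 0.276
Q = 1.33e+10, so δQ = 0.276 × 1.33e+10 = 3.66e+09.

3.66e+09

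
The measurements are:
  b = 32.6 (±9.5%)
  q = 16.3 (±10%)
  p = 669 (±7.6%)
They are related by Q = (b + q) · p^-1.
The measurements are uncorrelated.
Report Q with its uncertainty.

Let u = b + q = 48.9. δu = √(δb² + δq²) = √(9.59 + 2.66) = 3.50, so δu/u = 0.0716.
Q is then a monomial in u, p:
δQ/Q = √((δu/u)² + (-1·δp/p)²) = √(0.00512 + 0.00578) = 0.104
Q = 0.0731, so δQ = 0.104 × 0.0731 = 0.00763.

0.0731 ± 0.00763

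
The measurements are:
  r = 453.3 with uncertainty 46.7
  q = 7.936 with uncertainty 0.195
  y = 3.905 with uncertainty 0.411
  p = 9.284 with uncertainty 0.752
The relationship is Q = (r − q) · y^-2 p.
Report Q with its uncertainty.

Let u = r − q = 445.4. δu = √(δr² + δq²) = √(2180 + 0.0380) = 46.7, so δu/u = 0.105.
Q is then a monomial in u, y, p:
δQ/Q = √((δu/u)² + (-2·δy/y)² + (1·δp/p)²) = √(0.0110 + 0.0443 + 0.00656) = 0.249
Q = 271.1, so δQ = 0.249 × 271.1 = 67.4.

271.1 ± 67.4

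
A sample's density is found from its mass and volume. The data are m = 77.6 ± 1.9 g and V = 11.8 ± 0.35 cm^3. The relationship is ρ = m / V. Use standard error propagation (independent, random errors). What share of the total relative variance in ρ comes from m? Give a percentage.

(δρ/ρ)² = (1·δm/m)² + (-1·δV/V)²
  m term: (1×0.0245)² = 0.000599
  V term: (-1×0.0297)² = 0.000880
Total = 0.00148. Share from m = 0.000599/0.00148 = 0.405.

40.5%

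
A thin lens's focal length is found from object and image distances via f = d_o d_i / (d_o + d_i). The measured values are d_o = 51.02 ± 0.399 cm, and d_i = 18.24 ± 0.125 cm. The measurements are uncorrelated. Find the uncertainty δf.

0.0733 cm

∂f/∂d_o = (d_i/(d_o+d_i))² = 0.0694;  ∂f/∂d_i = (d_o/(d_o+d_i))² = 0.543
δf = √((∂f/∂d_o · δd_o)² + (∂f/∂d_i · δd_i)²) = √(0.000766 + 0.00460) = 0.0733 cm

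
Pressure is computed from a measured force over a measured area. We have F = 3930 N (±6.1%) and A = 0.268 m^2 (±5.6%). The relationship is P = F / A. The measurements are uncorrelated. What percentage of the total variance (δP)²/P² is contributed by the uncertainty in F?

(δP/P)² = (1·δF/F)² + (-1·δA/A)²
  F term: (1×0.0610)² = 0.00372
  A term: (-1×0.0560)² = 0.00314
Total = 0.00686. Share from F = 0.00372/0.00686 = 0.543.

54.3%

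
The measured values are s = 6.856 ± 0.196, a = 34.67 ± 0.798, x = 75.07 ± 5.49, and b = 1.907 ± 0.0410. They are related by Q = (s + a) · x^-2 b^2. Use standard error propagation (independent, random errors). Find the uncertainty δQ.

0.00412

Let u = s + a = 41.53. δu = √(δs² + δa²) = √(0.0384 + 0.637) = 0.822, so δu/u = 0.0198.
Q is then a monomial in u, x, b:
δQ/Q = √((δu/u)² + (-2·δx/x)² + (2·δb/b)²) = √(0.000392 + 0.0214 + 0.00185) = 0.154
Q = 0.02680, so δQ = 0.154 × 0.02680 = 0.00412.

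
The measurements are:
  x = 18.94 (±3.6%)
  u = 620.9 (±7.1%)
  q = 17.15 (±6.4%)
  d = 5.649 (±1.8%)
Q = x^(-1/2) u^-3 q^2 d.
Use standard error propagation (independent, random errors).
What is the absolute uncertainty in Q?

3.98e-07

Relative error in a monomial: (δQ/Q)² = Σ (nᵢ · δxᵢ/xᵢ)².
  (−½·δx/x)² = (-0.5×0.0360)² = 0.000324;  (-3·δu/u)² = (-3×0.0710)² = 0.0454;  (2·δq/q)² = (2×0.0640)² = 0.0164;  (1·δd/d)² = (1×0.0180)² = 0.000324
δQ/Q = √(0.0624) = 0.250
Q = 1.595e-06, so δQ = 0.250 × 1.595e-06 = 3.98e-07.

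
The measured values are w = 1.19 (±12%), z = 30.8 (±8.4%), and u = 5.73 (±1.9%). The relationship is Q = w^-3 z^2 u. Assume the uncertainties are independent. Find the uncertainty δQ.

1280

Products/powers → add relative errors in quadrature, weighted by exponent:
  (-3·δw/w)² = (-3×0.120)² = 0.130;  (2·δz/z)² = (2×0.0840)² = 0.0282;  (1·δu/u)² = (1×0.0190)² = 0.000361
δQ/Q = √(0.158) = 0.398
Q = 3230, so δQ = 0.398 × 3230 = 1280.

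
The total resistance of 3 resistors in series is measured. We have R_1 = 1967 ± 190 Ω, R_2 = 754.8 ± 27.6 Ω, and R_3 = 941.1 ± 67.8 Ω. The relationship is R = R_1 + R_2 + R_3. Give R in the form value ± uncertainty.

3663 ± 204 Ω

For a sum/difference, combine absolute errors in quadrature:
  (δR_1)² = 36100;  (δR_2)² = 762;  (δR_3)² = 4600
δR = √(41500) = 204 Ω
R = 3663 Ω.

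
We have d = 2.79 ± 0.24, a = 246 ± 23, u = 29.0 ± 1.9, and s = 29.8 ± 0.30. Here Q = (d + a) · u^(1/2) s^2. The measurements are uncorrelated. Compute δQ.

1.19e+05

Let w = d + a = 249. δw = √(δd² + δa²) = √(0.0576 + 529) = 23.0, so δw/w = 0.0925.
Q is then a monomial in w, u, s:
δQ/Q = √((δw/w)² + (½·δu/u)² + (2·δs/s)²) = √(0.00855 + 0.00107 + 0.000405) = 0.100
Q = 1.19e+06, so δQ = 0.100 × 1.19e+06 = 1.19e+05.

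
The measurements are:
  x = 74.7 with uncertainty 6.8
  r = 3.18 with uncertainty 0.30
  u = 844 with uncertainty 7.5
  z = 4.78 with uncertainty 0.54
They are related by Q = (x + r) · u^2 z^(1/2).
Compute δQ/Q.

Let w = x + r = 77.9. δw = √(δx² + δr²) = √(46.2 + 0.0900) = 6.81, so δw/w = 0.0874.
Q is then a monomial in w, u, z:
δQ/Q = √((δw/w)² + (2·δu/u)² + (½·δz/z)²) = √(0.00764 + 0.000316 + 0.00319) = 0.106

0.106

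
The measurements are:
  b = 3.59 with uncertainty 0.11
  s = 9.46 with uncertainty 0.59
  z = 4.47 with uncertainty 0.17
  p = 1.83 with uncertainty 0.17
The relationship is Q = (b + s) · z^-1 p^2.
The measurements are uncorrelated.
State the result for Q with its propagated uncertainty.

9.78 ± 1.91

Let u = b + s = 13.1. δu = √(δb² + δs²) = √(0.0121 + 0.348) = 0.600, so δu/u = 0.0460.
Q is then a monomial in u, z, p:
δQ/Q = √((δu/u)² + (-1·δz/z)² + (2·δp/p)²) = √(0.00212 + 0.00145 + 0.0345) = 0.195
Q = 9.78, so δQ = 0.195 × 9.78 = 1.91.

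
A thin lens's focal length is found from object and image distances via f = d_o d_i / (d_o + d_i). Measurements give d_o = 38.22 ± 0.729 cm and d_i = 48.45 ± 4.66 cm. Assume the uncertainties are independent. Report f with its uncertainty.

21.37 ± 0.934 cm

∂f/∂d_o = (d_i/(d_o+d_i))² = 0.312;  ∂f/∂d_i = (d_o/(d_o+d_i))² = 0.194
δf = √((∂f/∂d_o · δd_o)² + (∂f/∂d_i · δd_i)²) = √(0.0519 + 0.821) = 0.934 cm
f = 21.37 cm.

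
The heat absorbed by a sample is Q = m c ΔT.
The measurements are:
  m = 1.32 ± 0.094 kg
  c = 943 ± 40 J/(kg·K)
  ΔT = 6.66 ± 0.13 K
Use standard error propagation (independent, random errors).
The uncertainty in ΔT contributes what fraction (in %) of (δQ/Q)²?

(δQ/Q)² = (1·δm/m)² + (1·δc/c)² + (1·δΔT/ΔT)²
  m term: (1×0.0712)² = 0.00507
  c term: (1×0.0424)² = 0.00180
  ΔT term: (1×0.0195)² = 0.000381
Total = 0.00725. Share from ΔT = 0.000381/0.00725 = 0.0525.

5.25%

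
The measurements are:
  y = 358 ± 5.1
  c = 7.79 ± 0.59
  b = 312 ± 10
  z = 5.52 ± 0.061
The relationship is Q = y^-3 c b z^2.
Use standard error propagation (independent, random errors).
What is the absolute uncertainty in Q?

Each factor contributes (exponent × relative error)² to (δQ/Q)²:
  (-3·δy/y)² = (-3×0.0142)² = 0.00183;  (1·δc/c)² = (1×0.0757)² = 0.00574;  (1·δb/b)² = (1×0.0321)² = 0.00103;  (2·δz/z)² = (2×0.0111)² = 0.000488
δQ/Q = √(0.00908) = 0.0953
Q = 0.00161, so δQ = 0.0953 × 0.00161 = 0.000154.

0.000154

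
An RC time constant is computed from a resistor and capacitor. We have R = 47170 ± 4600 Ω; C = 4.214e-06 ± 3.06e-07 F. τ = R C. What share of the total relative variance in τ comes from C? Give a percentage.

35.7%

(δτ/τ)² = (1·δR/R)² + (1·δC/C)²
  R term: (1×0.0975)² = 0.00951
  C term: (1×0.0726)² = 0.00527
Total = 0.0148. Share from C = 0.00527/0.0148 = 0.357.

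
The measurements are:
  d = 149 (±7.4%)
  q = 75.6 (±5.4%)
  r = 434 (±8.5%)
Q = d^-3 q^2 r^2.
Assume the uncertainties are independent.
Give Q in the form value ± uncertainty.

Since Q is a product/quotient, work with relative uncertainties:
  (-3·δd/d)² = (-3×0.0740)² = 0.0493;  (2·δq/q)² = (2×0.0540)² = 0.0117;  (2·δr/r)² = (2×0.0850)² = 0.0289
δQ/Q = √(0.0898) = 0.300
Q = 325, so δQ = 0.300 × 325 = 97.5.

325 ± 97.5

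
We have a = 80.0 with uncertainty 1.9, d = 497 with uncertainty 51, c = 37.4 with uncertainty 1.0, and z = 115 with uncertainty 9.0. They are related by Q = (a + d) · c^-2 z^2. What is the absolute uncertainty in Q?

1020

Let u = a + d = 577. δu = √(δa² + δd²) = √(3.61 + 2600) = 51.0, so δu/u = 0.0884.
Q is then a monomial in u, c, z:
δQ/Q = √((δu/u)² + (-2·δc/c)² + (2·δz/z)²) = √(0.00782 + 0.00286 + 0.0245) = 0.188
Q = 5460, so δQ = 0.188 × 5460 = 1020.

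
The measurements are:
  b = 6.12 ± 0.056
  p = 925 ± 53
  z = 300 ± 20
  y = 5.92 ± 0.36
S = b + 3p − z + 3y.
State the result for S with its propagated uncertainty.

Each term contributes (cᵢ δxᵢ)² to (δS)²:
  (δb)² = 0.00314;  (3·δp)² = 25300;  (δz)² = 400;  (3·δy)² = 1.17
δS = √(25700) = 160
S = 2500.

2500 ± 160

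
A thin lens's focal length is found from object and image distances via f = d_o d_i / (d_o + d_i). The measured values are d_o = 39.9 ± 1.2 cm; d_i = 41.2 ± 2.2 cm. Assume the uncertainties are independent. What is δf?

0.616 cm

∂f/∂d_o = (d_i/(d_o+d_i))² = 0.258;  ∂f/∂d_i = (d_o/(d_o+d_i))² = 0.242
δf = √((∂f/∂d_o · δd_o)² + (∂f/∂d_i · δd_i)²) = √(0.0959 + 0.284) = 0.616 cm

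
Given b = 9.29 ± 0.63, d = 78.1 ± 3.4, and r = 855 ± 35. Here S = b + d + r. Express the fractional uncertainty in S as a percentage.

Absolute uncertainties add in quadrature for a linear combination:
  (δb)² = 0.397;  (δd)² = 11.6;  (δr)² = 1220
δS = √(1240) = 35.2
S = 942, so δS/S = 35.2/942 = 0.0373.

3.73%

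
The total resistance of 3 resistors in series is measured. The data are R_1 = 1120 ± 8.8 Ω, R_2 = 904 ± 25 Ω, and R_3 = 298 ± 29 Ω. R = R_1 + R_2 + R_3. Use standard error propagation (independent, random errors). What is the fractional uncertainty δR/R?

0.0169

For a sum/difference, combine absolute errors in quadrature:
  (δR_1)² = 77.4;  (δR_2)² = 625;  (δR_3)² = 841
δR = √(1540) = 39.3 Ω
R = 2320 Ω, so δR/R = 39.3/2320 = 0.0169.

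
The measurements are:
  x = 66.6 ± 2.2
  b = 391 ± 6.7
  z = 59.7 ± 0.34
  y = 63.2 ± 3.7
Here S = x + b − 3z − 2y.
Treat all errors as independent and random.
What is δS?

10.3

Absolute uncertainties add in quadrature for a linear combination:
  (δx)² = 4.84;  (δb)² = 44.9;  (3·δz)² = 1.04;  (2·δy)² = 54.8
δS = √(106) = 10.3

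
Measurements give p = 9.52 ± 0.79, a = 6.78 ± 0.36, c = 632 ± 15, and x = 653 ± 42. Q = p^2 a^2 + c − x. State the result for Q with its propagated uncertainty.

Let w = p^2·a^2 = 4170. δw/w = √((2·δp/p)² + (2·δa/a)²) = √(0.0275 + 0.0113) = 0.197, so δw = 821.
Q = w + c − x: δQ = √(δw² + δc² + δx²) = √(6.74e+05 + 225 + 1760) = 822
Q = 4150.

4150 ± 822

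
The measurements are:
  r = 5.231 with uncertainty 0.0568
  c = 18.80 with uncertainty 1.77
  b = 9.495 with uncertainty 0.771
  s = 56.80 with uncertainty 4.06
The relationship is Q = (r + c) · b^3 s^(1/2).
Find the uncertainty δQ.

Let u = r + c = 24.03. δu = √(δr² + δc²) = √(0.00323 + 3.13) = 1.77, so δu/u = 0.0737.
Q is then a monomial in u, b, s:
δQ/Q = √((δu/u)² + (3·δb/b)² + (½·δs/s)²) = √(0.00543 + 0.0593 + 0.00128) = 0.257
Q = 155000, so δQ = 0.257 × 155000 = 39800.

39800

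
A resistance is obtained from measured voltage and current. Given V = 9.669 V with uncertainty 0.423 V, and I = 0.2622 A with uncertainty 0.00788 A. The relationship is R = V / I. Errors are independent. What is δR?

1.96 Ω

Each factor contributes (exponent × relative error)² to (δR/R)²:
  (1·δV/V)² = (1×0.0437)² = 0.00191;  (-1·δI/I)² = (-1×0.0301)² = 0.000903
δR/R = √(0.00282) = 0.0531
R = 36.88 Ω, so δR = 0.0531 × 36.88 = 1.96 Ω.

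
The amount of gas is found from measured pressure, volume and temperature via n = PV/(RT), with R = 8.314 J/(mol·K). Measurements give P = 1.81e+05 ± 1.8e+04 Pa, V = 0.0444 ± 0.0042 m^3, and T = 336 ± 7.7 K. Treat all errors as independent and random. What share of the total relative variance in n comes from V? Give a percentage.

46.2%

(δn/n)² = (1·δP/P)² + (1·δV/V)² + (-1·δT/T)²
  P term: (1×0.0994)² = 0.00989
  V term: (1×0.0946)² = 0.00895
  T term: (-1×0.0229)² = 0.000525
Total = 0.0194. Share from V = 0.00895/0.0194 = 0.462.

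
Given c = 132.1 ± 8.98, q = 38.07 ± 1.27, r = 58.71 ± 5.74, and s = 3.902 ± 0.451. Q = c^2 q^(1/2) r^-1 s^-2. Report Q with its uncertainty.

120.5 ± 34.4

Since Q is a product/quotient, work with relative uncertainties:
  (2·δc/c)² = (2×0.0680)² = 0.0185;  (½·δq/q)² = (0.5×0.0334)² = 0.000278;  (-1·δr/r)² = (-1×0.0978)² = 0.00956;  (-2·δs/s)² = (-2×0.116)² = 0.0534
δQ/Q = √(0.0818) = 0.286
Q = 120.5, so δQ = 0.286 × 120.5 = 34.4.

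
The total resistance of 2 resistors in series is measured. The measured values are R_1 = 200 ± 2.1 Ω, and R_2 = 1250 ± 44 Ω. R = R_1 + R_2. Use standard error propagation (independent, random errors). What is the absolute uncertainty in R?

44.1 Ω

R is a linear combination, so absolute uncertainties add in quadrature:
  (δR_1)² = 4.41;  (δR_2)² = 1940
δR = √(1940) = 44.1 Ω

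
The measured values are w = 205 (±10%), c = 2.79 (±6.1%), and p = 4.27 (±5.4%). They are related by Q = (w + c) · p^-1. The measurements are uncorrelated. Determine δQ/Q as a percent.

Let u = w + c = 208. δu = √(δw² + δc²) = √(420 + 0.0290) = 20.5, so δu/u = 0.0987.
Q is then a monomial in u, p:
δQ/Q = √((δu/u)² + (-1·δp/p)²) = √(0.00973 + 0.00292) = 0.112

11.2%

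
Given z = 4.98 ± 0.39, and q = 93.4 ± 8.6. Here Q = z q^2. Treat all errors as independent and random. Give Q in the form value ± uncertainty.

Since Q is a product/quotient, work with relative uncertainties:
  (1·δz/z)² = (1×0.0783)² = 0.00613;  (2·δq/q)² = (2×0.0921)² = 0.0339
δQ/Q = √(0.0400) = 0.200
Q = 43400, so δQ = 0.200 × 43400 = 8690.

43400 ± 8690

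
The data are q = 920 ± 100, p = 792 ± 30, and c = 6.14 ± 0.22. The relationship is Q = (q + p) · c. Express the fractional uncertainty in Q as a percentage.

Let u = q + p = 1710. δu = √(δq² + δp²) = √(10000 + 900) = 104, so δu/u = 0.0610.
Q is then a monomial in u, c:
δQ/Q = √((δu/u)² + (1·δc/c)²) = √(0.00372 + 0.00128) = 0.0707

7.07%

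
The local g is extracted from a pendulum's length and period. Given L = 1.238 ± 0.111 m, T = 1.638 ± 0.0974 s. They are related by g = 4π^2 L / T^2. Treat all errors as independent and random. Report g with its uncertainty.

18.22 ± 2.71 m/s^2

Since g is a product/quotient, work with relative uncertainties:
  (1·δL/L)² = (1×0.0897)² = 0.00804;  (-2·δT/T)² = (-2×0.0595)² = 0.0141
δg/g = √(0.0222) = 0.149
g = 18.22 m/s^2, so δg = 0.149 × 18.22 = 2.71 m/s^2.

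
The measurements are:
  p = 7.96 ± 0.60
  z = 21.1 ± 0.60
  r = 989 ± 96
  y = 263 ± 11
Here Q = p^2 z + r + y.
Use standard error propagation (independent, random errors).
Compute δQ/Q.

0.0876

Let w = p^2·z = 1340. δw/w = √((2·δp/p)² + (1·δz/z)²) = √(0.0227 + 0.000809) = 0.153, so δw = 205.
Q = w + r + y: δQ = √(δw² + δr² + δy²) = √(42100 + 9220 + 121) = 227
Q = 2590, so δQ/Q = 227/2590 = 0.0876.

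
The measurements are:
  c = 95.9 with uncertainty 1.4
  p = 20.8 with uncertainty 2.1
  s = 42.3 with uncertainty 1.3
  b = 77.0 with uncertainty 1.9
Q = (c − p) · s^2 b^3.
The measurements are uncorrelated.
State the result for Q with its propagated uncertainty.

(6.13 ± 0.625) × 10^10

Let u = c − p = 75.1. δu = √(δc² + δp²) = √(1.96 + 4.41) = 2.52, so δu/u = 0.0336.
Q is then a monomial in u, s, b:
δQ/Q = √((δu/u)² + (2·δs/s)² + (3·δb/b)²) = √(0.00113 + 0.00378 + 0.00548) = 0.102
Q = 6.13e+10, so δQ = 0.102 × 6.13e+10 = 6.25e+09.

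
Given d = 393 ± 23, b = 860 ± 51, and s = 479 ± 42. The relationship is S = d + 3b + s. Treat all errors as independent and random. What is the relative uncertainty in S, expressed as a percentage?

4.64%

Each term contributes (cᵢ δxᵢ)² to (δS)²:
  (δd)² = 529;  (3·δb)² = 23400;  (δs)² = 1760
δS = √(25700) = 160
S = 3450, so δS/S = 160/3450 = 0.0464.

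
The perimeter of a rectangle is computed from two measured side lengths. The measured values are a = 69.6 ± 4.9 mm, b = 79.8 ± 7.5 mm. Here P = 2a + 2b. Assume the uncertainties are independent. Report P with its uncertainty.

299 ± 17.9 mm

Each term contributes (cᵢ δxᵢ)² to (δP)²:
  (2·δa)² = 96.0;  (2·δb)² = 225
δP = √(321) = 17.9 mm
P = 299 mm.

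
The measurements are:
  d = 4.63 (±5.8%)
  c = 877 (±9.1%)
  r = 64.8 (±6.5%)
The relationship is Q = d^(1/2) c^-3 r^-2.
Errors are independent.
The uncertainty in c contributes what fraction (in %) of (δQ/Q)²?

80.8%

(δQ/Q)² = (½·δd/d)² + (-3·δc/c)² + (-2·δr/r)²
  d term: (0.5×0.0580)² = 0.000841
  c term: (-3×0.0910)² = 0.0745
  r term: (-2×0.0650)² = 0.0169
Total = 0.0923. Share from c = 0.0745/0.0923 = 0.808.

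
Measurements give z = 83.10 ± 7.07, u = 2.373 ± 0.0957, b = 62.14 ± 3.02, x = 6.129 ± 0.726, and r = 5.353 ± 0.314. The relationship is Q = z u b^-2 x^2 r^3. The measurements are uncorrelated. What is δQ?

95.5

Each factor contributes (exponent × relative error)² to (δQ/Q)²:
  (1·δz/z)² = (1×0.0851)² = 0.00724;  (1·δu/u)² = (1×0.0403)² = 0.00163;  (-2·δb/b)² = (-2×0.0486)² = 0.00945;  (2·δx/x)² = (2×0.118)² = 0.0561;  (3·δr/r)² = (3×0.0587)² = 0.0310
δQ/Q = √(0.105) = 0.325
Q = 294.3, so δQ = 0.325 × 294.3 = 95.5.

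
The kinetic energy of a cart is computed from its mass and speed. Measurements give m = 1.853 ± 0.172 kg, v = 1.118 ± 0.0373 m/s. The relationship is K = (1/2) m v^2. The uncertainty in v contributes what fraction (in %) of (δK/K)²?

(δK/K)² = (1·δm/m)² + (2·δv/v)²
  m term: (1×0.0928)² = 0.00862
  v term: (2×0.0334)² = 0.00445
Total = 0.0131. Share from v = 0.00445/0.0131 = 0.341.

34.1%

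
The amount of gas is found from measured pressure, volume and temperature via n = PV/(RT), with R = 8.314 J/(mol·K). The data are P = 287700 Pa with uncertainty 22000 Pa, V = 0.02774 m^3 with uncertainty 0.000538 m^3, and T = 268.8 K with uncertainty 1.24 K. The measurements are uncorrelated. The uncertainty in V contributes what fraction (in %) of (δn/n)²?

(δn/n)² = (1·δP/P)² + (1·δV/V)² + (-1·δT/T)²
  P term: (1×0.0765)² = 0.00585
  V term: (1×0.0194)² = 0.000376
  T term: (-1×0.00461)² = 2.13e-05
Total = 0.00624. Share from V = 0.000376/0.00624 = 0.0602.

6.02%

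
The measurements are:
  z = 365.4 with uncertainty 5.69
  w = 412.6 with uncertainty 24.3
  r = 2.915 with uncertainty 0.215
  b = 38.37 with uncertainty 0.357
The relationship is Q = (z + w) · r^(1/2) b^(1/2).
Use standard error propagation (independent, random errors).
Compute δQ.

404

Let u = z + w = 778.0. δu = √(δz² + δw²) = √(32.4 + 590) = 25.0, so δu/u = 0.0321.
Q is then a monomial in u, r, b:
δQ/Q = √((δu/u)² + (½·δr/r)² + (½·δb/b)²) = √(0.00103 + 0.00136 + 2.16e-05) = 0.0491
Q = 8228, so δQ = 0.0491 × 8228 = 404.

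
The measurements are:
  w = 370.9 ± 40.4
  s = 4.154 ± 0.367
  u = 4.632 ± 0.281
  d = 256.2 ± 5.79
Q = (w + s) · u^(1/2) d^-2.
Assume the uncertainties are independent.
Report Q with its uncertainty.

0.01230 ± 0.00148

Let h = w + s = 375.1. δh = √(δw² + δs²) = √(1630 + 0.135) = 40.4, so δh/h = 0.108.
Q is then a monomial in h, u, d:
δQ/Q = √((δh/h)² + (½·δu/u)² + (-2·δd/d)²) = √(0.0116 + 0.000920 + 0.00204) = 0.121
Q = 0.01230, so δQ = 0.121 × 0.01230 = 0.00148.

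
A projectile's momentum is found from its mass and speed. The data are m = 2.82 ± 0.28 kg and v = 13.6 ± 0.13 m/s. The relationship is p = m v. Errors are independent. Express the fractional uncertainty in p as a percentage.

p is a product of powers, so relative uncertainties combine in quadrature:
  (1·δm/m)² = (1×0.0993)² = 0.00986;  (1·δv/v)² = (1×0.00956)² = 9.14e-05
δp/p = √(0.00995) = 0.0997

9.97%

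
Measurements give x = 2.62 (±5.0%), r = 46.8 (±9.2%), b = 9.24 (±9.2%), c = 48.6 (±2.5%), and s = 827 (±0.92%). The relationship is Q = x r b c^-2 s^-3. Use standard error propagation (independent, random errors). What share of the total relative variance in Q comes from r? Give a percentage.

(δQ/Q)² = (1·δx/x)² + (1·δr/r)² + (1·δb/b)² + (-2·δc/c)² + (-3·δs/s)²
  x term: (1×0.0500)² = 0.00250
  r term: (1×0.0920)² = 0.00846
  b term: (1×0.0920)² = 0.00846
  c term: (-2×0.0250)² = 0.00250
  s term: (-3×0.00920)² = 0.000762
Total = 0.0227. Share from r = 0.00846/0.0227 = 0.373.

37.3%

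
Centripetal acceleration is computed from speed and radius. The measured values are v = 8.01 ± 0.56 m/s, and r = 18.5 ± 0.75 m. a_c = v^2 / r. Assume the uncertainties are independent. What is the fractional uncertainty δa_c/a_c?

0.146

Since a_c is a product/quotient, work with relative uncertainties:
  (2·δv/v)² = (2×0.0699)² = 0.0196;  (-1·δr/r)² = (-1×0.0405)² = 0.00164
δa_c/a_c = √(0.0212) = 0.146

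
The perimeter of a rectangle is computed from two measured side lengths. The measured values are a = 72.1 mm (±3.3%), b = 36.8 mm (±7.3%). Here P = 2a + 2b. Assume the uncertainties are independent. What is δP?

7.18 mm

For a sum/difference, combine absolute errors in quadrature:
  (2·δa)² = 22.6;  (2·δb)² = 28.9
δP = √(51.5) = 7.18 mm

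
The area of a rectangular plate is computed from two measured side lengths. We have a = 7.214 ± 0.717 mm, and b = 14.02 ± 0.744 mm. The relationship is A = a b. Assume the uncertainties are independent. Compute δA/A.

Products/powers → add relative errors in quadrature, weighted by exponent:
  (1·δa/a)² = (1×0.0994)² = 0.00988;  (1·δb/b)² = (1×0.0531)² = 0.00282
δA/A = √(0.0127) = 0.113

0.113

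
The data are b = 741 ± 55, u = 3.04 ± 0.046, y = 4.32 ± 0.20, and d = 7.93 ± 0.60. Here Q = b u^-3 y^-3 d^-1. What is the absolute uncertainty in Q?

0.00745

For a monomial Q ∝ b, u^-3, y^-3, d^-1, fractional errors add in quadrature:
  (1·δb/b)² = (1×0.0742)² = 0.00551;  (-3·δu/u)² = (-3×0.0151)² = 0.00206;  (-3·δy/y)² = (-3×0.0463)² = 0.0193;  (-1·δd/d)² = (-1×0.0757)² = 0.00572
δQ/Q = √(0.0326) = 0.181
Q = 0.0413, so δQ = 0.181 × 0.0413 = 0.00745.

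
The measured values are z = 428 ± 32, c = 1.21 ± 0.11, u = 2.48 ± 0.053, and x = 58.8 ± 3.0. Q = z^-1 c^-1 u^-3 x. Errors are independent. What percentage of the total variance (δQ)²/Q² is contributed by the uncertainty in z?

(δQ/Q)² = (-1·δz/z)² + (-1·δc/c)² + (-3·δu/u)² + (1·δx/x)²
  z term: (-1×0.0748)² = 0.00559
  c term: (-1×0.0909)² = 0.00826
  u term: (-3×0.0214)² = 0.00411
  x term: (1×0.0510)² = 0.00260
Total = 0.0206. Share from z = 0.00559/0.0206 = 0.272.

27.2%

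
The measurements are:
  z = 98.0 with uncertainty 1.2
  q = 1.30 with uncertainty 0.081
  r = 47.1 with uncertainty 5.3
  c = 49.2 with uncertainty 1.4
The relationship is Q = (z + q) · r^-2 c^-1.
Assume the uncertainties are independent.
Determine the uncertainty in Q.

0.000207

Let u = z + q = 99.3. δu = √(δz² + δq²) = √(1.44 + 0.00656) = 1.20, so δu/u = 0.0121.
Q is then a monomial in u, r, c:
δQ/Q = √((δu/u)² + (-2·δr/r)² + (-1·δc/c)²) = √(0.000147 + 0.0506 + 0.000810) = 0.227
Q = 0.000910, so δQ = 0.227 × 0.000910 = 0.000207.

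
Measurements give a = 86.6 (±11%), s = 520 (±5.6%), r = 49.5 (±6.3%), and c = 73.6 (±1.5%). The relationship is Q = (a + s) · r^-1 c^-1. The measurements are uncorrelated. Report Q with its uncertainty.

Let u = a + s = 607. δu = √(δa² + δs²) = √(90.7 + 848) = 30.6, so δu/u = 0.0505.
Q is then a monomial in u, r, c:
δQ/Q = √((δu/u)² + (-1·δr/r)² + (-1·δc/c)²) = √(0.00255 + 0.00397 + 0.000225) = 0.0821
Q = 0.167, so δQ = 0.0821 × 0.167 = 0.0137.

0.167 ± 0.0137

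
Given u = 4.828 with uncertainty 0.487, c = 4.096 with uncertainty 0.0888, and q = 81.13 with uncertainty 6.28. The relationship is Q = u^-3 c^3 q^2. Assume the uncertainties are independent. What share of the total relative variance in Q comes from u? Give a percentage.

76.5%

(δQ/Q)² = (-3·δu/u)² + (3·δc/c)² + (2·δq/q)²
  u term: (-3×0.101)² = 0.0916
  c term: (3×0.0217)² = 0.00423
  q term: (2×0.0774)² = 0.0240
Total = 0.120. Share from u = 0.0916/0.120 = 0.765.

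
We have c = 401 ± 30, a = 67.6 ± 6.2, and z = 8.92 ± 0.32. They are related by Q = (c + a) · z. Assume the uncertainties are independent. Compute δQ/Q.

Let u = c + a = 469. δu = √(δc² + δa²) = √(900 + 38.4) = 30.6, so δu/u = 0.0654.
Q is then a monomial in u, z:
δQ/Q = √((δu/u)² + (1·δz/z)²) = √(0.00427 + 0.00129) = 0.0746

0.0746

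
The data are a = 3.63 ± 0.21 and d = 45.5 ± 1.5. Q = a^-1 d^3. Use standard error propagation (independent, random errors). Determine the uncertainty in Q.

2970

Products/powers → add relative errors in quadrature, weighted by exponent:
  (-1·δa/a)² = (-1×0.0579)² = 0.00335;  (3·δd/d)² = (3×0.0330)² = 0.00978
δQ/Q = √(0.0131) = 0.115
Q = 25900, so δQ = 0.115 × 25900 = 2970.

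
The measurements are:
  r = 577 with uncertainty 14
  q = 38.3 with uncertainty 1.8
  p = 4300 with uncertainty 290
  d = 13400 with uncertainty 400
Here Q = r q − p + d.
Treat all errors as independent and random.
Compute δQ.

1270

Let w = r·q = 22100. δw/w = √((1·δr/r)² + (1·δq/q)²) = √(0.000589 + 0.00221) = 0.0529, so δw = 1170.
Q = w − p + d: δQ = √(δw² + δp² + δd²) = √(1.37e+06 + 84100 + 1.6e+05) = 1270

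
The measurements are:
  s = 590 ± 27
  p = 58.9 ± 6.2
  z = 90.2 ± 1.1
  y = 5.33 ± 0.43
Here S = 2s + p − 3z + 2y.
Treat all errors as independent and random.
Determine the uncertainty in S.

54.5

S is a linear combination, so absolute uncertainties add in quadrature:
  (2·δs)² = 2920;  (δp)² = 38.4;  (3·δz)² = 10.9;  (2·δy)² = 0.740
δS = √(2970) = 54.5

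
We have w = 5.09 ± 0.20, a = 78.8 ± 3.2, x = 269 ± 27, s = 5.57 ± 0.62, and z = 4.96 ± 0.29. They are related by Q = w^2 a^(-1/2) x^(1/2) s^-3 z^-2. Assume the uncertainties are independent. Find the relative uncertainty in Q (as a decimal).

0.366

Relative error in a monomial: (δQ/Q)² = Σ (nᵢ · δxᵢ/xᵢ)².
  (2·δw/w)² = (2×0.0393)² = 0.00618;  (−½·δa/a)² = (-0.5×0.0406)² = 0.000412;  (½·δx/x)² = (0.5×0.100)² = 0.00252;  (-3·δs/s)² = (-3×0.111)² = 0.112;  (-2·δz/z)² = (-2×0.0585)² = 0.0137
δQ/Q = √(0.134) = 0.366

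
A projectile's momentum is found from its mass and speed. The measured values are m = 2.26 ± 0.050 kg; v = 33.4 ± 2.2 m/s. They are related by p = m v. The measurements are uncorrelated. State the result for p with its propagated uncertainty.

75.5 ± 5.24 kg·m/s

Relative error in a monomial: (δp/p)² = Σ (nᵢ · δxᵢ/xᵢ)².
  (1·δm/m)² = (1×0.0221)² = 0.000489;  (1·δv/v)² = (1×0.0659)² = 0.00434
δp/p = √(0.00483) = 0.0695
p = 75.5 kg·m/s, so δp = 0.0695 × 75.5 = 5.24 kg·m/s.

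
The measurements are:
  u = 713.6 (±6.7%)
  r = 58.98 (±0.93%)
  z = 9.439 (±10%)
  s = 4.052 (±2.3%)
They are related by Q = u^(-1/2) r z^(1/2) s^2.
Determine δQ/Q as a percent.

Since Q is a product/quotient, work with relative uncertainties:
  (−½·δu/u)² = (-0.5×0.0670)² = 0.00112;  (1·δr/r)² = (1×0.00930)² = 8.65e-05;  (½·δz/z)² = (0.5×0.100)² = 0.00250;  (2·δs/s)² = (2×0.0230)² = 0.00212
δQ/Q = √(0.00582) = 0.0763

7.63%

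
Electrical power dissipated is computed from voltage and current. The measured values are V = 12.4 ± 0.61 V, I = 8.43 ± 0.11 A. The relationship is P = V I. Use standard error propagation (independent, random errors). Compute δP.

Products/powers → add relative errors in quadrature, weighted by exponent:
  (1·δV/V)² = (1×0.0492)² = 0.00242;  (1·δI/I)² = (1×0.0130)² = 0.000170
δP/P = √(0.00259) = 0.0509
P = 105 W, so δP = 0.0509 × 105 = 5.32 W.

5.32 W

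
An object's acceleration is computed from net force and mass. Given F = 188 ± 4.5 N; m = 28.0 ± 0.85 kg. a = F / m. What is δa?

0.260 m/s^2

a is a product of powers, so relative uncertainties combine in quadrature:
  (1·δF/F)² = (1×0.0239)² = 0.000573;  (-1·δm/m)² = (-1×0.0304)² = 0.000922
δa/a = √(0.00149) = 0.0387
a = 6.71 m/s^2, so δa = 0.0387 × 6.71 = 0.260 m/s^2.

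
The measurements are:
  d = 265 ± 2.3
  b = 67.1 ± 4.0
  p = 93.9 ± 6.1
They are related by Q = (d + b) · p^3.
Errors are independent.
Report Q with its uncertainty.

(2.75 ± 0.537) × 10^8

Let u = d + b = 332. δu = √(δd² + δb²) = √(5.29 + 16.0) = 4.61, so δu/u = 0.0139.
Q is then a monomial in u, p:
δQ/Q = √((δu/u)² + (3·δp/p)²) = √(0.000193 + 0.0380) = 0.195
Q = 2.75e+08, so δQ = 0.195 × 2.75e+08 = 5.37e+07.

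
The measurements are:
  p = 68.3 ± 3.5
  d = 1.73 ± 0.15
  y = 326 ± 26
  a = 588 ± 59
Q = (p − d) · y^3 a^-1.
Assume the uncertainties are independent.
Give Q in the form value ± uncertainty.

(3.92 ± 1.04) × 10^6

Let u = p − d = 66.6. δu = √(δp² + δd²) = √(12.2 + 0.0225) = 3.50, so δu/u = 0.0526.
Q is then a monomial in u, y, a:
δQ/Q = √((δu/u)² + (3·δy/y)² + (-1·δa/a)²) = √(0.00277 + 0.0572 + 0.0101) = 0.265
Q = 3.92e+06, so δQ = 0.265 × 3.92e+06 = 1.04e+06.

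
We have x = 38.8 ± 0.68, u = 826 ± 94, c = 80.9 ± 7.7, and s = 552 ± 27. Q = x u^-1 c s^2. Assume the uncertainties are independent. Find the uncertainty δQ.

2.07e+05

Q is a product of powers, so relative uncertainties combine in quadrature:
  (1·δx/x)² = (1×0.0175)² = 0.000307;  (-1·δu/u)² = (-1×0.114)² = 0.0130;  (1·δc/c)² = (1×0.0952)² = 0.00906;  (2·δs/s)² = (2×0.0489)² = 0.00957
δQ/Q = √(0.0319) = 0.179
Q = 1.16e+06, so δQ = 0.179 × 1.16e+06 = 2.07e+05.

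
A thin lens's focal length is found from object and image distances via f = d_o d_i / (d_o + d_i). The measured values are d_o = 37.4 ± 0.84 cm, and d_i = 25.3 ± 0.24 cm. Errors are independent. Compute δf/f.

∂f/∂d_o = (d_i/(d_o+d_i))² = 0.163;  ∂f/∂d_i = (d_o/(d_o+d_i))² = 0.356
δf = √((∂f/∂d_o · δd_o)² + (∂f/∂d_i · δd_i)²) = √(0.0187 + 0.00729) = 0.161 cm
f = 15.1 cm, so δf/f = 0.161/15.1 = 0.0107.

0.0107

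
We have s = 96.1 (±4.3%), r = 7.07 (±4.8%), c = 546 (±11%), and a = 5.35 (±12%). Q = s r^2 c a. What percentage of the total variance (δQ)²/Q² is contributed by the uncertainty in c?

32.2%

(δQ/Q)² = (1·δs/s)² + (2·δr/r)² + (1·δc/c)² + (1·δa/a)²
  s term: (1×0.0430)² = 0.00185
  r term: (2×0.0480)² = 0.00922
  c term: (1×0.110)² = 0.0121
  a term: (1×0.120)² = 0.0144
Total = 0.0376. Share from c = 0.0121/0.0376 = 0.322.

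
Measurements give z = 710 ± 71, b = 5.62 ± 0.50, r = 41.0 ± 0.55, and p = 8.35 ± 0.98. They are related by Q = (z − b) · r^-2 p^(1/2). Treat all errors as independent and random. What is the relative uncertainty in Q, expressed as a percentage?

12.0%

Let u = z − b = 704. δu = √(δz² + δb²) = √(5040 + 0.250) = 71.0, so δu/u = 0.101.
Q is then a monomial in u, r, p:
δQ/Q = √((δu/u)² + (-2·δr/r)² + (½·δp/p)²) = √(0.0102 + 0.000720 + 0.00344) = 0.120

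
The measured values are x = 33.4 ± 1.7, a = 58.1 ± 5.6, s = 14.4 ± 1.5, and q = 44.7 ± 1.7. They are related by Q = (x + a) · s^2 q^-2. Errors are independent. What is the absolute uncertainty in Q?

Let u = x + a = 91.5. δu = √(δx² + δa²) = √(2.89 + 31.4) = 5.85, so δu/u = 0.0640.
Q is then a monomial in u, s, q:
δQ/Q = √((δu/u)² + (2·δs/s)² + (-2·δq/q)²) = √(0.00409 + 0.0434 + 0.00579) = 0.231
Q = 9.50, so δQ = 0.231 × 9.50 = 2.19.

2.19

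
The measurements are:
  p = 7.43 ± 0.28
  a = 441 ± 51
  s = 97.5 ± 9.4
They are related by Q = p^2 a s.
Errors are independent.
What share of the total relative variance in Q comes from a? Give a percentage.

47.2%

(δQ/Q)² = (2·δp/p)² + (1·δa/a)² + (1·δs/s)²
  p term: (2×0.0377)² = 0.00568
  a term: (1×0.116)² = 0.0134
  s term: (1×0.0964)² = 0.00929
Total = 0.0283. Share from a = 0.0134/0.0283 = 0.472.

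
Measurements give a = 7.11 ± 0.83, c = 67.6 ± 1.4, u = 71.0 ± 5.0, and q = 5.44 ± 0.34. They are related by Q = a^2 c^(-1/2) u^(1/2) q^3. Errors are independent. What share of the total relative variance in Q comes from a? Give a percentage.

(δQ/Q)² = (2·δa/a)² + (−½·δc/c)² + (½·δu/u)² + (3·δq/q)²
  a term: (2×0.117)² = 0.0545
  c term: (-0.5×0.0207)² = 0.000107
  u term: (0.5×0.0704)² = 0.00124
  q term: (3×0.0625)² = 0.0352
Total = 0.0910. Share from a = 0.0545/0.0910 = 0.599.

59.9%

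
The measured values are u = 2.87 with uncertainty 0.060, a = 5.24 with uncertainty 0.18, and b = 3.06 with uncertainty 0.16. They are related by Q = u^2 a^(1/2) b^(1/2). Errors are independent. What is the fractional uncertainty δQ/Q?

Since Q is a product/quotient, work with relative uncertainties:
  (2·δu/u)² = (2×0.0209)² = 0.00175;  (½·δa/a)² = (0.5×0.0344)² = 0.000295;  (½·δb/b)² = (0.5×0.0523)² = 0.000683
δQ/Q = √(0.00273) = 0.0522

0.0522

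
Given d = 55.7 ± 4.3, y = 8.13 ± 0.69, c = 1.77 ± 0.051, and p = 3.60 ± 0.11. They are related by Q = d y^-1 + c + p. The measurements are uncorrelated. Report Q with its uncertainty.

12.2 ± 0.795

Let w = d·y^-1 = 6.85. δw/w = √((1·δd/d)² + (-1·δy/y)²) = √(0.00596 + 0.00720) = 0.115, so δw = 0.786.
Q = w + c + p: δQ = √(δw² + δc² + δp²) = √(0.618 + 0.00260 + 0.0121) = 0.795
Q = 12.2.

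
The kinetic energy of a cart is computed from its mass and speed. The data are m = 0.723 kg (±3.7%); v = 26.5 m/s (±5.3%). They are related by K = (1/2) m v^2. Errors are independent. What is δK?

Each factor contributes (exponent × relative error)² to (δK/K)²:
  (1·δm/m)² = (1×0.0370)² = 0.00137;  (2·δv/v)² = (2×0.0530)² = 0.0112
δK/K = √(0.0126) = 0.112
K = 254 J, so δK = 0.112 × 254 = 28.5 J.

28.5 J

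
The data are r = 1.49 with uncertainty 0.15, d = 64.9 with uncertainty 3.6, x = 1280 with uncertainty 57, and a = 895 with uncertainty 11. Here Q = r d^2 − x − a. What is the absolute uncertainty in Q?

942

Let p = r·d^2 = 6280. δp/p = √((1·δr/r)² + (2·δd/d)²) = √(0.0101 + 0.0123) = 0.150, so δp = 940.
Q = p − x − a: δQ = √(δp² + δx² + δa²) = √(8.84e+05 + 3250 + 121) = 942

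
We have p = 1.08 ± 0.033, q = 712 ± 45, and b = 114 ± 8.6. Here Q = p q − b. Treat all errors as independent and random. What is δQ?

Let w = p·q = 769. δw/w = √((1·δp/p)² + (1·δq/q)²) = √(0.000934 + 0.00399) = 0.0702, so δw = 54.0.
Q = w − b: δQ = √(δw² + δb²) = √(2910 + 74.0) = 54.7

54.7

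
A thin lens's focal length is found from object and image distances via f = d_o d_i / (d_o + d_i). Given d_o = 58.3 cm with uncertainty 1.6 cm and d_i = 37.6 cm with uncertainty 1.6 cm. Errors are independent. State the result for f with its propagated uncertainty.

22.9 ± 0.640 cm

∂f/∂d_o = (d_i/(d_o+d_i))² = 0.154;  ∂f/∂d_i = (d_o/(d_o+d_i))² = 0.370
δf = √((∂f/∂d_o · δd_o)² + (∂f/∂d_i · δd_i)²) = √(0.0605 + 0.350) = 0.640 cm
f = 22.9 cm.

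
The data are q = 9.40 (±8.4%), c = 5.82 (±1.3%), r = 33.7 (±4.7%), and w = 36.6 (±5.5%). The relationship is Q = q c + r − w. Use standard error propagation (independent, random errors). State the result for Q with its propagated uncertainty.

Let p = q·c = 54.7. δp/p = √((1·δq/q)² + (1·δc/c)²) = √(0.00706 + 0.000169) = 0.0850, so δp = 4.65.
Q = p + r − w: δQ = √(δp² + δr² + δw²) = √(21.6 + 2.51 + 4.05) = 5.31
Q = 51.8.

51.8 ± 5.31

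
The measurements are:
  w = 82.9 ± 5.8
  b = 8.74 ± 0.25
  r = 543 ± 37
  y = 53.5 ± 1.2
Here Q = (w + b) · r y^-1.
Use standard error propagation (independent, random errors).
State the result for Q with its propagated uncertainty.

Let u = w + b = 91.6. δu = √(δw² + δb²) = √(33.6 + 0.0625) = 5.81, so δu/u = 0.0633.
Q is then a monomial in u, r, y:
δQ/Q = √((δu/u)² + (1·δr/r)² + (-1·δy/y)²) = √(0.00401 + 0.00464 + 0.000503) = 0.0957
Q = 930, so δQ = 0.0957 × 930 = 89.0.

930 ± 89.0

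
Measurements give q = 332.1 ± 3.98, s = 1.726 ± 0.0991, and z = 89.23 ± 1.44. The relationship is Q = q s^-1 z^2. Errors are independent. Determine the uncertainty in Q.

Relative error in a monomial: (δQ/Q)² = Σ (nᵢ · δxᵢ/xᵢ)².
  (1·δq/q)² = (1×0.0120)² = 0.000144;  (-1·δs/s)² = (-1×0.0574)² = 0.00330;  (2·δz/z)² = (2×0.0161)² = 0.00104
δQ/Q = √(0.00448) = 0.0669
Q = 1.532e+06, so δQ = 0.0669 × 1.532e+06 = 1.03e+05.

1.03e+05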